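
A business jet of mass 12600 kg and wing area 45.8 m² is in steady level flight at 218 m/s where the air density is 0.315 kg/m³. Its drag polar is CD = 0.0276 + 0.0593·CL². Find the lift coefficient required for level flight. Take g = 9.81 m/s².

In steady level flight, lift balances weight: W = mg = 12600 × 9.81 = 1.2361×10^5 N.
Dynamic pressure q = 0.5 × 0.315 × 218² = 7485 Pa.
CL = 2W/(ρv²S) = 2×1.2361×10^5/(0.315×218²×45.8) = 0.3606.

CL = 0.361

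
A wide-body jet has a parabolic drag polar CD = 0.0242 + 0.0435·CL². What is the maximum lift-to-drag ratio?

(L/D)max = 15.4

For CD = CD0 + K·CL², (L/D)max occurs at CL* = √(CD0/K) and equals 1/(2√(K·CD0)).
(L/D)max = 1/(2√(0.0435 × 0.0242)) = 1/(2 × 0.03245) = 15.4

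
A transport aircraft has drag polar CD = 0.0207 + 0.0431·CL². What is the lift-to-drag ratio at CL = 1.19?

L/D = 14.6

CD = 0.0207 + 0.0431 × 1.19² = 0.08173
L/D = CL/CD = 1.19 / 0.08173 = 14.6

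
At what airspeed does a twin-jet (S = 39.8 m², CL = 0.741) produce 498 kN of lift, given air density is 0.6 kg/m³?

L = ½ρv²S·CL ⇒ v = √(2L/(ρ·S·CL))
v = √(2 × 4.98×10^5 / (0.6 × 39.8 × 0.741)) = √56290 = 237 m/s

v = 237 m/s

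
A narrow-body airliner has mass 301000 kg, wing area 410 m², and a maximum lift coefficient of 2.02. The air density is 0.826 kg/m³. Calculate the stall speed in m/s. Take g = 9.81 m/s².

V_stall = 92.9 m/s

Weight W = mg = 301000 × 9.81 = 2.953×10^6 N.
V_stall = √(2W/(ρ·S·CL,max)) = √(2 × 2.953×10^6 / (0.826 × 410 × 2.02))
V_stall = √8633 = 92.9 m/s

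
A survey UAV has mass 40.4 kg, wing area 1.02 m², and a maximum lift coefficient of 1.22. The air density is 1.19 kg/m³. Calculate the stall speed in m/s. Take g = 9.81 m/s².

Weight W = mg = 40.4 × 9.81 = 396.3 N.
From L = ½ρV²S·CL,max = W: V_stall = √(2W/(ρSCL,max)) = √(2·396.3/(1.19·1.02·1.22))
V_stall = √535.3 = 23.1 m/s

V_stall = 23.1 m/s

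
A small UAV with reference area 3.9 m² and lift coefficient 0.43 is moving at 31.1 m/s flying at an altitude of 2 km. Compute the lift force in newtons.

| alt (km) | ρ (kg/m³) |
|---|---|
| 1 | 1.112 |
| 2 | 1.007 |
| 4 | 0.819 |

At 2 km, from the table: ρ = 1.007 kg/m³.
Dynamic pressure q = ½ρv² = ½ × 1.007 × 31.1² = 487 Pa.
L = q·S·CL = 487 × 3.9 × 0.43 = 817 N

L = 817 N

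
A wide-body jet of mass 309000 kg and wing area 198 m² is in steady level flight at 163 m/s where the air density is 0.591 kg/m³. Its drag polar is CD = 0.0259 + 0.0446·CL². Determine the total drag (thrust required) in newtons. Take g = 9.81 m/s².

D = 3.04×10^5 N

Level flight ⇒ L = W = m·g = 309000 × 9.81 = 3.0313×10^6 N.
Dynamic pressure q = 0.5 × 0.591 × 163² = 7851 Pa.
Required CL = L/(qS) = 3.0313×10^6/(7851·198) = 1.95.
CD = 0.0259 + 0.0446 × 1.95² = 0.1955.
D = q·S·CD = 7851 × 198 × 0.1955 = 3.039×10^5 N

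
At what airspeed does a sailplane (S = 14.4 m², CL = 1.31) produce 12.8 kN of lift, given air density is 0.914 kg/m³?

v = 38.5 m/s

L = ½ρv²S·CL ⇒ v = √(2L/(ρ·S·CL))
v = √(2 × 12800 / (0.914 × 14.4 × 1.31)) = √1485 = 38.5 m/s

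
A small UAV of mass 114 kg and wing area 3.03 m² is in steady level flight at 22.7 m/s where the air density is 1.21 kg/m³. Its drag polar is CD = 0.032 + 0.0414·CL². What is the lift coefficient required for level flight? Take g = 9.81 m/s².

CL = 1.18

In steady level flight, lift balances weight: W = mg = 114 × 9.81 = 1118.3 N.
q = ½ρv² = ½ × 1.21 × 22.7² = 311.8 Pa.
Required CL = L/(qS) = 1118.3/(311.8·3.03) = 1.184.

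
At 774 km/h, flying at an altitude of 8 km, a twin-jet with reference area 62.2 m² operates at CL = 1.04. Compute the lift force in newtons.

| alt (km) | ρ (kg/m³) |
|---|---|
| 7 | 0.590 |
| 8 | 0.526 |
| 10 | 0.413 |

L = 7.86×10^5 N

At 8 km, from the table: ρ = 0.526 kg/m³.
Convert speed: v = 774 km/h ÷ 3.6 = 215 m/s.
L = ½ρv²S·CL = ½ × 0.526 × 215² × 62.2 × 1.04 = 7.86×10^5 N ≈ 786 kN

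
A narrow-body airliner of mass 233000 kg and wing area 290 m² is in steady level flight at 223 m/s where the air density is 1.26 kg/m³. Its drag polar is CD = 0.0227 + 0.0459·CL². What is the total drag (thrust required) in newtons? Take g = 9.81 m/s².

In steady level flight, lift balances weight: W = mg = 233000 × 9.81 = 2.2857×10^6 N.
q = ½ρv² = ½ × 1.26 × 223² = 31330 Pa.
Required CL = L/(qS) = 2.2857×10^6/(31330·290) = 0.2516.
CD = 0.0227 + 0.0459 × 0.2516² = 0.02561.
D = q·S·CD = 31330 × 290 × 0.02561 = 2.326×10^5 N

D = 2.33×10^5 N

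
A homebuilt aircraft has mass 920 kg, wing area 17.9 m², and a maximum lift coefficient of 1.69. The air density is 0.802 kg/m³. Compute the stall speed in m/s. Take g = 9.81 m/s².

V_stall = 27.3 m/s

Weight W = mg = 920 × 9.81 = 9025 N.
V_stall = √(2W/(ρ·S·CL,max)) = √(2 × 9025 / (0.802 × 17.9 × 1.69))
V_stall = √744 = 27.3 m/s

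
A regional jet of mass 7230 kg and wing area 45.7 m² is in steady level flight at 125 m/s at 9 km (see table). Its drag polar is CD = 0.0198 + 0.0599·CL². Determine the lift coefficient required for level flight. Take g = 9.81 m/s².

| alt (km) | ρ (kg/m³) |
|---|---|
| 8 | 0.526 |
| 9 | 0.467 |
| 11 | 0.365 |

At 9 km, from the table: ρ = 0.467 kg/m³.
In steady level flight, lift balances weight: W = mg = 7230 × 9.81 = 70926 N.
Dynamic pressure q = 0.5 × 0.467 × 125² = 3648 Pa.
CL = W/(q·S) = 70926 / (3648 × 45.7) = 0.4254.

CL = 0.425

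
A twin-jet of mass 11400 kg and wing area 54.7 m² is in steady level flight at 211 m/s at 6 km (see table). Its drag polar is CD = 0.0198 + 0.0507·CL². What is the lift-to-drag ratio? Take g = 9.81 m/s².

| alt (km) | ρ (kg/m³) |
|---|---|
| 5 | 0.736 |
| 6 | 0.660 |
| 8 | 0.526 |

L/D = 6.7

At 6 km, from the table: ρ = 0.660 kg/m³.
Weight W = mg = 11400 × 9.81 = 1.1183×10^5 N; in level flight L = W.
Dynamic pressure q = 0.5 × 0.66 × 211² = 14690 Pa.
Required CL = L/(qS) = 1.1183×10^5/(14690·54.7) = 0.1392.
CD = 0.0198 + 0.0507 × 0.1392² = 0.02078.
L/D = CL/CD = 0.1392 / 0.02078 = 6.7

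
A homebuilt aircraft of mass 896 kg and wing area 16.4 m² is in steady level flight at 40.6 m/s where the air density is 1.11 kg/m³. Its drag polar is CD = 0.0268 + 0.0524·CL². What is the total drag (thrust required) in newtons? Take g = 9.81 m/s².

D = 672 N

In steady level flight, lift balances weight: W = mg = 896 × 9.81 = 8789.8 N.
q = ½ρv² = ½ × 1.11 × 40.6² = 914.8 Pa.
CL = 2W/(ρv²S) = 2×8789.8/(1.11×40.6²×16.4) = 0.5859.
CD = 0.0268 + 0.0524 × 0.5859² = 0.04478.
D = q·S·CD = 914.8 × 16.4 × 0.04478 = 671.9 N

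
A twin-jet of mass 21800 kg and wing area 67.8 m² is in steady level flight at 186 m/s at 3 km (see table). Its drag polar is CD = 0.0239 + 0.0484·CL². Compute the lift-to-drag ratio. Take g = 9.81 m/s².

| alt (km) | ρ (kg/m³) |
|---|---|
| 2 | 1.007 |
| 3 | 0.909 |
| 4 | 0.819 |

At 3 km, from the table: ρ = 0.909 kg/m³.
Level flight ⇒ L = W = m·g = 21800 × 9.81 = 2.1386×10^5 N.
q = ½ρv² = ½ × 0.909 × 186² = 15720 Pa.
CL = 2W/(ρv²S) = 2×2.1386×10^5/(0.909×186²×67.8) = 0.2006.
CD = 0.0239 + 0.0484 × 0.2006² = 0.02585.
L/D = CL/CD = 0.2006 / 0.02585 = 7.76

L/D = 7.76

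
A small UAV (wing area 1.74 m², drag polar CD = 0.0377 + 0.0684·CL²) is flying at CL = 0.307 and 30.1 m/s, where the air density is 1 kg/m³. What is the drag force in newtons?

CD = 0.0377 + 0.0684 × 0.307² = 0.04415
D = ½ρv²S·CD = ½ × 1 × 30.1² × 1.74 × 0.04415 = 34.8 N

D = 34.8 N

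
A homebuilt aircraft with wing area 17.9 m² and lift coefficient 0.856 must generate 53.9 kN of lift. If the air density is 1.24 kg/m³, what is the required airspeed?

L = ½ρv²S·CL ⇒ v = √(2L/(ρ·S·CL))
v = √(2 × 53900 / (1.24 × 17.9 × 0.856)) = √5674 = 75.3 m/s

v = 75.3 m/s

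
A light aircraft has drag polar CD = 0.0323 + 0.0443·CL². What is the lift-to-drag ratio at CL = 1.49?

L/D = 11.4

CD = 0.0323 + 0.0443 × 1.49² = 0.1307
L/D = CL/CD = 1.49 / 0.1307 = 11.4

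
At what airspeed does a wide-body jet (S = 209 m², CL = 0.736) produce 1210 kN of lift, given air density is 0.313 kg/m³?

v = 224 m/s

L = ½ρv²S·CL ⇒ v = √(2L/(ρ·S·CL))
v = √(2 × 1.21×10^6 / (0.313 × 209 × 0.736)) = √50260 = 224 m/s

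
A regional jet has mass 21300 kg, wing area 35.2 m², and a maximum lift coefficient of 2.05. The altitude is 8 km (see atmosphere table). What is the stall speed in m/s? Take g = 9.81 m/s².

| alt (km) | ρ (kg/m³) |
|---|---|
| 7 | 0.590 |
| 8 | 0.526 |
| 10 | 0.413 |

V_stall = 105 m/s

At 8 km, from the table: ρ = 0.526 kg/m³.
Weight W = mg = 21300 × 9.81 = 2.09×10^5 N.
From L = ½ρV²S·CL,max = W: V_stall = √(2W/(ρSCL,max)) = √(2·2.09×10^5/(0.526·35.2·2.05))
V_stall = √11010 = 105 m/s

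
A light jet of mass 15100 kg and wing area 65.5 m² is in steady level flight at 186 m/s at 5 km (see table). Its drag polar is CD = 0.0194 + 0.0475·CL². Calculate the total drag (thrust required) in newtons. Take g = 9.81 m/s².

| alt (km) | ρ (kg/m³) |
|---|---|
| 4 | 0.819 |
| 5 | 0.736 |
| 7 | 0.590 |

At 5 km, from the table: ρ = 0.736 kg/m³.
Level flight ⇒ L = W = m·g = 15100 × 9.81 = 1.4813×10^5 N.
q = ½ρv² = ½ × 0.736 × 186² = 12730 Pa.
Required CL = L/(qS) = 1.4813×10^5/(12730·65.5) = 0.1776.
CD = 0.0194 + 0.0475 × 0.1776² = 0.0209.
D = q·S·CD = 12730 × 65.5 × 0.0209 = 17430 N

D = 17400 N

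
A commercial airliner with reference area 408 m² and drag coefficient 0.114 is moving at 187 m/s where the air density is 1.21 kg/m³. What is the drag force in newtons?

D = ½ρv²S·CD = ½ × 1.21 × 187² × 408 × 0.114 = 9.84×10^5 N ≈ 984 kN

D = 9.84×10^5 N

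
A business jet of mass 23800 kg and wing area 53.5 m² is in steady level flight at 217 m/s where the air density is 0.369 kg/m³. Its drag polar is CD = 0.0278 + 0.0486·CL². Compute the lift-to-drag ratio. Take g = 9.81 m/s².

L/D = 12.5

In steady level flight, lift balances weight: W = mg = 23800 × 9.81 = 2.3348×10^5 N.
Dynamic pressure q = 0.5 × 0.369 × 217² = 8688 Pa.
CL = W/(q·S) = 2.3348×10^5 / (8688 × 53.5) = 0.5023.
CD = 0.0278 + 0.0486 × 0.5023² = 0.04006.
L/D = CL/CD = 0.5023 / 0.04006 = 12.5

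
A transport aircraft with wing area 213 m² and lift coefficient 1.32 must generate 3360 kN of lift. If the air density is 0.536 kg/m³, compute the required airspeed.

L = ½ρv²S·CL ⇒ v = √(2L/(ρ·S·CL))
v = √(2 × 3.36×10^6 / (0.536 × 213 × 1.32)) = √44590 = 211 m/s

v = 211 m/s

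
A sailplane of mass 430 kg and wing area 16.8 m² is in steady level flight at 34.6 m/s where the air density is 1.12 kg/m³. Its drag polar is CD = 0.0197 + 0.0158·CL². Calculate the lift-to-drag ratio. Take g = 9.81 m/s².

In steady level flight, lift balances weight: W = mg = 430 × 9.81 = 4218.3 N.
Dynamic pressure q = 0.5 × 1.12 × 34.6² = 670.4 Pa.
Required CL = L/(qS) = 4218.3/(670.4·16.8) = 0.3745.
CD = 0.0197 + 0.0158 × 0.3745² = 0.02192.
L/D = CL/CD = 0.3745 / 0.02192 = 17.1

L/D = 17.1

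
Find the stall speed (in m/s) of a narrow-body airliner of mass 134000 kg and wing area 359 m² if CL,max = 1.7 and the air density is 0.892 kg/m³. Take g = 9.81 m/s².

V_stall = 69.5 m/s

Stall occurs when L = W at CL,max. W = mg = 134000 × 9.81 = 1.315×10^6 N.
From L = ½ρV²S·CL,max = W: V_stall = √(2W/(ρSCL,max)) = √(2·1.315×10^6/(0.892·359·1.7))
V_stall = √4829 = 69.5 m/s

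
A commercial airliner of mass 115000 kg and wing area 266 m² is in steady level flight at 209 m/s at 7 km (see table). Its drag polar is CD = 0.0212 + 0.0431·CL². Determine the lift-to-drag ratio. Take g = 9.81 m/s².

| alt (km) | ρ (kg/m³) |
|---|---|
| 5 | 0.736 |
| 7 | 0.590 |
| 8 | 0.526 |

L/D = 12.7

At 7 km, from the table: ρ = 0.590 kg/m³.
In steady level flight, lift balances weight: W = mg = 115000 × 9.81 = 1.1282×10^6 N.
Dynamic pressure q = 0.5 × 0.59 × 209² = 12890 Pa.
Required CL = L/(qS) = 1.1282×10^6/(12890·266) = 0.3291.
CD = 0.0212 + 0.0431 × 0.3291² = 0.02587.
L/D = CL/CD = 0.3291 / 0.02587 = 12.7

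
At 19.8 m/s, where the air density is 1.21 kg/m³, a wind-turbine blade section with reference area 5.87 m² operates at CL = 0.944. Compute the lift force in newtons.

L = 1310 N

L = ½ρv²S·CL = ½ × 1.21 × 19.8² × 5.87 × 0.944 = 1310 N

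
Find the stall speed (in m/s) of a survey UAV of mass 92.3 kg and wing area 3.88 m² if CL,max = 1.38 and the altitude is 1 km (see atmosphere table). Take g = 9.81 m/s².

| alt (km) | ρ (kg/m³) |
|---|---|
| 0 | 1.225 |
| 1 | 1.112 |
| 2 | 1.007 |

At 1 km, from the table: ρ = 1.112 kg/m³.
At stall, lift equals weight: L = W = m·g = 92.3 × 9.81 = 905.5 N.
V_stall = √(2W/(ρ·S·CL,max)) = √(2 × 905.5 / (1.112 × 3.88 × 1.38))
V_stall = √304.1 = 17.4 m/s

V_stall = 17.4 m/s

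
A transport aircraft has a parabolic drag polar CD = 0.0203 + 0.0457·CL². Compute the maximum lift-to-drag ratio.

(L/D)max = 16.4

For CD = CD0 + K·CL², (L/D)max occurs at CL* = √(CD0/K) and equals 1/(2√(K·CD0)).
(L/D)max = 1/(2√(0.0457 × 0.0203)) = 1/(2 × 0.03046) = 16.4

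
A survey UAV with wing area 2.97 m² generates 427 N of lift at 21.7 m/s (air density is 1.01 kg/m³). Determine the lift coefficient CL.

CL = 0.605

From L = ½ρv²S·CL, rearranging gives CL = 2L/(ρv²S).
CL = 2 × 427 / (1.01 × 21.7² × 2.97) = 0.605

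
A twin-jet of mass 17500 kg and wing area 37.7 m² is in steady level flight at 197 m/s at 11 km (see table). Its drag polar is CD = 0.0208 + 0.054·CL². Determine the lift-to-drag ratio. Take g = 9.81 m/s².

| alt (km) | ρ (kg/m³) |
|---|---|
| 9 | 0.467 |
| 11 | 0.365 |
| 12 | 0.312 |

At 11 km, from the table: ρ = 0.365 kg/m³.
Weight W = mg = 17500 × 9.81 = 1.7168×10^5 N; in level flight L = W.
Dynamic pressure q = 0.5 × 0.365 × 197² = 7083 Pa.
CL = 2W/(ρv²S) = 2×1.7168×10^5/(0.365×197²×37.7) = 0.6429.
CD = 0.0208 + 0.054 × 0.6429² = 0.04312.
L/D = CL/CD = 0.6429 / 0.04312 = 14.9

L/D = 14.9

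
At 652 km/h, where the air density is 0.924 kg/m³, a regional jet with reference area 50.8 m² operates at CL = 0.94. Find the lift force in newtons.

L = 7.24×10^5 N

Convert speed: v = 652 km/h ÷ 3.6 = 181.1 m/s.
Dynamic pressure q = ½ρv² = ½ × 0.924 × 181.1² = 15150 Pa.
L = q·S·CL = 15150 × 50.8 × 0.94 = 7.24×10^5 N ≈ 724 kN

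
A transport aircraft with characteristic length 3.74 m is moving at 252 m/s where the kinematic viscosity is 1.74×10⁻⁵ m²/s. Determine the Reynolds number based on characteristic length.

Re = v·c/ν = 252 × 3.74 / (1.74×10⁻⁵) = 5.42×10^7

Re = 5.42×10^7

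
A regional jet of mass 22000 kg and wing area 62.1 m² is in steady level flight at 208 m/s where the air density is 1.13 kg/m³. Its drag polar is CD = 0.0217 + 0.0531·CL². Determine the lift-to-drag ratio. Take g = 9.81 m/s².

Weight W = mg = 22000 × 9.81 = 2.1582×10^5 N; in level flight L = W.
q = ½ρv² = ½ × 1.13 × 208² = 24440 Pa.
CL = W/(q·S) = 2.1582×10^5 / (24440 × 62.1) = 0.1422.
CD = 0.0217 + 0.0531 × 0.1422² = 0.02277.
L/D = CL/CD = 0.1422 / 0.02277 = 6.24

L/D = 6.24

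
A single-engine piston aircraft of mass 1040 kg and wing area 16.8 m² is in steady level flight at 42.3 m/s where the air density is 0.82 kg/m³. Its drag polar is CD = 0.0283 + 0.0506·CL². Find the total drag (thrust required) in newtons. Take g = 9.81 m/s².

D = 776 N

Level flight ⇒ L = W = m·g = 1040 × 9.81 = 10202 N.
Dynamic pressure q = 0.5 × 0.82 × 42.3² = 733.6 Pa.
CL = 2W/(ρv²S) = 2×10202/(0.82×42.3²×16.8) = 0.8278.
CD = 0.0283 + 0.0506 × 0.8278² = 0.06297.
D = q·S·CD = 733.6 × 16.8 × 0.06297 = 776.1 N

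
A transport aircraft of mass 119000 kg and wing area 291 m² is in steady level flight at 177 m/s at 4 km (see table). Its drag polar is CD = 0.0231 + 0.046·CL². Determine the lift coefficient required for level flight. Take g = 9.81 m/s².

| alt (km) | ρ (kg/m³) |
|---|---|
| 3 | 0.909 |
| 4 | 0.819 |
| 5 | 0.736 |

At 4 km, from the table: ρ = 0.819 kg/m³.
Level flight ⇒ L = W = m·g = 119000 × 9.81 = 1.1674×10^6 N.
Dynamic pressure q = 0.5 × 0.819 × 177² = 12830 Pa.
CL = W/(q·S) = 1.1674×10^6 / (12830 × 291) = 0.3127.

CL = 0.313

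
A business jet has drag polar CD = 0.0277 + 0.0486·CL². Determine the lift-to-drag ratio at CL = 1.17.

L/D = 12.4

CD = 0.0277 + 0.0486 × 1.17² = 0.09423
L/D = CL/CD = 1.17 / 0.09423 = 12.4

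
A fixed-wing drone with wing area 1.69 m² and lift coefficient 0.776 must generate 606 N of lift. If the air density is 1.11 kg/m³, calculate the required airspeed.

L = ½ρv²S·CL ⇒ v = √(2L/(ρ·S·CL))
v = √(2 × 606 / (1.11 × 1.69 × 0.776)) = √832.6 = 28.9 m/s

v = 28.9 m/s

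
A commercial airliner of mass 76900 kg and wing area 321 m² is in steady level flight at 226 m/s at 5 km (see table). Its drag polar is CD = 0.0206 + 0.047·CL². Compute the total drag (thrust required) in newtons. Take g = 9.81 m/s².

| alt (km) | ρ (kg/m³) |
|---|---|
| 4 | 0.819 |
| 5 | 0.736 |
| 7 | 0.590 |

D = 1.29×10^5 N

At 5 km, from the table: ρ = 0.736 kg/m³.
Weight W = mg = 76900 × 9.81 = 7.5439×10^5 N; in level flight L = W.
q = ½ρv² = ½ × 0.736 × 226² = 18800 Pa.
CL = 2W/(ρv²S) = 2×7.5439×10^5/(0.736×226²×321) = 0.125.
CD = 0.0206 + 0.047 × 0.125² = 0.02133.
D = q·S·CD = 18800 × 321 × 0.02133 = 1.287×10^5 N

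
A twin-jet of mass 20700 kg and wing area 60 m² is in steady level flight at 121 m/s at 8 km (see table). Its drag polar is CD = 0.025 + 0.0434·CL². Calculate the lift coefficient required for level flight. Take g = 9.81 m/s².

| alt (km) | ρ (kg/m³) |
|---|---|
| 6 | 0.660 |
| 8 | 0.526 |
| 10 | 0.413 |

CL = 0.879

At 8 km, from the table: ρ = 0.526 kg/m³.
Weight W = mg = 20700 × 9.81 = 2.0307×10^5 N; in level flight L = W.
q = ½ρv² = ½ × 0.526 × 121² = 3851 Pa.
CL = 2W/(ρv²S) = 2×2.0307×10^5/(0.526×121²×60) = 0.8789.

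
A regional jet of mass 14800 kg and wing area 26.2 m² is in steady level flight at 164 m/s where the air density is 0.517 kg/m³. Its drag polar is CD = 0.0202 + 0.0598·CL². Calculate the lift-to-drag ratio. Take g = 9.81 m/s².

L/D = 13.7

In steady level flight, lift balances weight: W = mg = 14800 × 9.81 = 1.4519×10^5 N.
q = ½ρv² = ½ × 0.517 × 164² = 6953 Pa.
CL = 2W/(ρv²S) = 2×1.4519×10^5/(0.517×164²×26.2) = 0.797.
CD = 0.0202 + 0.0598 × 0.797² = 0.05819.
L/D = CL/CD = 0.797 / 0.05819 = 13.7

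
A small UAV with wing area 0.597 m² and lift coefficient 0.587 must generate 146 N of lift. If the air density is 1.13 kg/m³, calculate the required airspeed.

v = 27.2 m/s

L = ½ρv²S·CL ⇒ v = √(2L/(ρ·S·CL))
v = √(2 × 146 / (1.13 × 0.597 × 0.587)) = √737.4 = 27.2 m/s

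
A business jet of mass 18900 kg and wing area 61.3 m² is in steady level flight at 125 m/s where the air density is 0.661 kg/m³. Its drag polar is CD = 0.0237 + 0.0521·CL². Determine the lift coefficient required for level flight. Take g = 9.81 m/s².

CL = 0.586

Level flight ⇒ L = W = m·g = 18900 × 9.81 = 1.8541×10^5 N.
Dynamic pressure q = 0.5 × 0.661 × 125² = 5164 Pa.
Required CL = L/(qS) = 1.8541×10^5/(5164·61.3) = 0.5857.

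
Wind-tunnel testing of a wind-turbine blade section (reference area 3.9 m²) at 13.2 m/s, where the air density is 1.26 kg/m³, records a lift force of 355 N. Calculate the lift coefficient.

CL = 0.829

From L = ½ρv²S·CL, rearranging gives CL = 2L/(ρv²S).
CL = 2 × 355 / (1.26 × 13.2² × 3.9) = 0.829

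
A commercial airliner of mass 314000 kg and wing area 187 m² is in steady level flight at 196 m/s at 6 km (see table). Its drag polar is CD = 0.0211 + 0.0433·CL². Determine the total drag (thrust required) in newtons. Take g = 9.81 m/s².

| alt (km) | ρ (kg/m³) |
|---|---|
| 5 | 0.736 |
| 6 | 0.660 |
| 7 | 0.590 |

At 6 km, from the table: ρ = 0.660 kg/m³.
Level flight ⇒ L = W = m·g = 314000 × 9.81 = 3.0803×10^6 N.
q = ½ρv² = ½ × 0.66 × 196² = 12680 Pa.
Required CL = L/(qS) = 3.0803×10^6/(12680·187) = 1.299.
CD = 0.0211 + 0.0433 × 1.299² = 0.09421.
D = q·S·CD = 12680 × 187 × 0.09421 = 2.233×10^5 N

D = 2.23×10^5 N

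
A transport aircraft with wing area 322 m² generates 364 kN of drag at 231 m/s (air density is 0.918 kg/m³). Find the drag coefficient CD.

CD = 0.0462

From D = ½ρv²S·CD, rearranging gives CD = 2D/(ρv²S).
CD = 2 × 3.64×10^5 / (0.918 × 231² × 322) = 0.0462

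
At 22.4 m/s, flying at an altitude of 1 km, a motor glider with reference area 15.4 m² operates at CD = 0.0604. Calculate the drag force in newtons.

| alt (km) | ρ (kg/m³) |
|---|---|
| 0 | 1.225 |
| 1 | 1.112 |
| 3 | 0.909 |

At 1 km, from the table: ρ = 1.112 kg/m³.
D = ½ρv²S·CD = ½ × 1.112 × 22.4² × 15.4 × 0.0604 = 259 N

D = 259 N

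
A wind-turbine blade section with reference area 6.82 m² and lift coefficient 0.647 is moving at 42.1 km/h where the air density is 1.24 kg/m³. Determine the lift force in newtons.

L = 374 N

Convert speed: v = 42.1 km/h ÷ 3.6 = 11.69 m/s.
L = ½ρv²S·CL = ½ × 1.24 × 11.69² × 6.82 × 0.647 = 374 N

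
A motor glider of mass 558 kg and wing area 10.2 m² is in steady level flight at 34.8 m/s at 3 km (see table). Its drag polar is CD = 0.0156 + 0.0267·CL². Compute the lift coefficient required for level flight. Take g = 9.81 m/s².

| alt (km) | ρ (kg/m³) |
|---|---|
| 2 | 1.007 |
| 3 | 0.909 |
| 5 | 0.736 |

At 3 km, from the table: ρ = 0.909 kg/m³.
Weight W = mg = 558 × 9.81 = 5474 N; in level flight L = W.
q = ½ρv² = ½ × 0.909 × 34.8² = 550.4 Pa.
Required CL = L/(qS) = 5474/(550.4·10.2) = 0.975.

CL = 0.975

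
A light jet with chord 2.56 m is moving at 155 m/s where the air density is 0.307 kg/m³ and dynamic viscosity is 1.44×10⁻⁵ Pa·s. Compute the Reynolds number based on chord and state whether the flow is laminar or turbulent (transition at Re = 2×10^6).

Re = 8.46×10^6 (turbulent)

Re = ρ·v·c/μ = 0.307 × 155 × 2.56 / (1.44×10⁻⁵) = 8.46×10^6
Since 8.46×10^6 > 2×10^6, the flow is turbulent.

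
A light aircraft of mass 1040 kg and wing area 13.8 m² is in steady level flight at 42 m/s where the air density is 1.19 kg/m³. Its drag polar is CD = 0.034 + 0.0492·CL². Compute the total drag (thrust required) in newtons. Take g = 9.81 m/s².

D = 846 N

Level flight ⇒ L = W = m·g = 1040 × 9.81 = 10202 N.
Dynamic pressure q = 0.5 × 1.19 × 42² = 1050 Pa.
CL = W/(q·S) = 10202 / (1050 × 13.8) = 0.7044.
CD = 0.034 + 0.0492 × 0.7044² = 0.05841.
D = q·S·CD = 1050 × 13.8 × 0.05841 = 846 N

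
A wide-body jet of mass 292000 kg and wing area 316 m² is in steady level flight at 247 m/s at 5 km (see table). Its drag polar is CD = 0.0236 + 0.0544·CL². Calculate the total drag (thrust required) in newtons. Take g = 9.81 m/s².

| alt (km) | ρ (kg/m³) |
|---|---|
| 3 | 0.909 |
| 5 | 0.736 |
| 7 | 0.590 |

At 5 km, from the table: ρ = 0.736 kg/m³.
Level flight ⇒ L = W = m·g = 292000 × 9.81 = 2.8645×10^6 N.
Dynamic pressure q = 0.5 × 0.736 × 247² = 22450 Pa.
CL = 2W/(ρv²S) = 2×2.8645×10^6/(0.736×247²×316) = 0.4038.
CD = 0.0236 + 0.0544 × 0.4038² = 0.03247.
D = q·S·CD = 22450 × 316 × 0.03247 = 2.304×10^5 N

D = 2.3×10^5 N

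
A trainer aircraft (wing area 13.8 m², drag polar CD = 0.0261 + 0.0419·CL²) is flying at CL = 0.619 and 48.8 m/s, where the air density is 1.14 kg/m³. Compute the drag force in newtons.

D = 790 N

CD = 0.0261 + 0.0419 × 0.619² = 0.04215
D = ½ρv²S·CD = ½ × 1.14 × 48.8² × 13.8 × 0.04215 = 790 N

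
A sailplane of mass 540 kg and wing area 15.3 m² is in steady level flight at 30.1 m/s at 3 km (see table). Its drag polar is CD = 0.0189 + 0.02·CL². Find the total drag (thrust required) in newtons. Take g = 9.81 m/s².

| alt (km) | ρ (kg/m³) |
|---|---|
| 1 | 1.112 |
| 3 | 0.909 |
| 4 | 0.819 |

At 3 km, from the table: ρ = 0.909 kg/m³.
Level flight ⇒ L = W = m·g = 540 × 9.81 = 5297.4 N.
q = ½ρv² = ½ × 0.909 × 30.1² = 411.8 Pa.
Required CL = L/(qS) = 5297.4/(411.8·15.3) = 0.8408.
CD = 0.0189 + 0.02 × 0.8408² = 0.03304.
D = q·S·CD = 411.8 × 15.3 × 0.03304 = 208.2 N

D = 208 N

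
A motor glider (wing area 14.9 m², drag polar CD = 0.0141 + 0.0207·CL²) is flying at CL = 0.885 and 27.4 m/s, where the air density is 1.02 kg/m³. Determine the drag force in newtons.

CD = 0.0141 + 0.0207 × 0.885² = 0.03031
D = ½ρv²S·CD = ½ × 1.02 × 27.4² × 14.9 × 0.03031 = 173 N

D = 173 N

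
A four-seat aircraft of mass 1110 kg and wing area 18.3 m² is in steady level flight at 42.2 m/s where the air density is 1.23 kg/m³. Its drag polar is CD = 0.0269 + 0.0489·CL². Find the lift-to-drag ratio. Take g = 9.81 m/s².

L/D = 13.1

In steady level flight, lift balances weight: W = mg = 1110 × 9.81 = 10889 N.
q = ½ρv² = ½ × 1.23 × 42.2² = 1095 Pa.
Required CL = L/(qS) = 10889/(1095·18.3) = 0.5433.
CD = 0.0269 + 0.0489 × 0.5433² = 0.04133.
L/D = CL/CD = 0.5433 / 0.04133 = 13.1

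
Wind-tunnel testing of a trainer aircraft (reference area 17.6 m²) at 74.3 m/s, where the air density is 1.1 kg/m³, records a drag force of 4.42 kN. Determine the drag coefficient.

From D = ½ρv²S·CD, rearranging gives CD = 2D/(ρv²S).
CD = 2 × 4420 / (1.1 × 74.3² × 17.6) = 0.0827

CD = 0.0827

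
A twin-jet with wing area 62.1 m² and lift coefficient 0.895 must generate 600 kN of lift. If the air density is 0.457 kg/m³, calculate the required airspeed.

v = 217 m/s

L = ½ρv²S·CL ⇒ v = √(2L/(ρ·S·CL))
v = √(2 × 6×10^5 / (0.457 × 62.1 × 0.895)) = √47240 = 217 m/s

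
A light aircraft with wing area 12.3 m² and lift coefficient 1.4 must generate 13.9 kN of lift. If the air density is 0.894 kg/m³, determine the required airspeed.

v = 42.5 m/s

L = ½ρv²S·CL ⇒ v = √(2L/(ρ·S·CL))
v = √(2 × 13900 / (0.894 × 12.3 × 1.4)) = √1806 = 42.5 m/s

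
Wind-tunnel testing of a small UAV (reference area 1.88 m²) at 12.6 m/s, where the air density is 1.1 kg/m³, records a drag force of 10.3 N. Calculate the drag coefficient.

From D = ½ρv²S·CD, rearranging gives CD = 2D/(ρv²S).
CD = 2 × 10.3 / (1.1 × 12.6² × 1.88) = 0.0627

CD = 0.0627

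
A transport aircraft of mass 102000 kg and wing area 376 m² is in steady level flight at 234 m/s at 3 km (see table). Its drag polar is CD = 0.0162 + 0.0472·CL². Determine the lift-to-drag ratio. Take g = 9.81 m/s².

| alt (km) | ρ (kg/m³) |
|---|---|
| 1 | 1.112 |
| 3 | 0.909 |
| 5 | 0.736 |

L/D = 6.39

At 3 km, from the table: ρ = 0.909 kg/m³.
Level flight ⇒ L = W = m·g = 102000 × 9.81 = 1.0006×10^6 N.
q = ½ρv² = ½ × 0.909 × 234² = 24890 Pa.
CL = W/(q·S) = 1.0006×10^6 / (24890 × 376) = 0.1069.
CD = 0.0162 + 0.0472 × 0.1069² = 0.01674.
L/D = CL/CD = 0.1069 / 0.01674 = 6.39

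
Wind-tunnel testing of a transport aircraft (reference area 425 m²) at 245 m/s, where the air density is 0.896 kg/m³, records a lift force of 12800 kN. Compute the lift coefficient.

From L = ½ρv²S·CL, rearranging gives CL = 2L/(ρv²S).
CL = 2 × 1.28×10^7 / (0.896 × 245² × 425) = 1.12

CL = 1.12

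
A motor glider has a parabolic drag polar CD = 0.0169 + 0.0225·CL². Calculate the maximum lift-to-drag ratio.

For CD = CD0 + K·CL², (L/D)max occurs at CL* = √(CD0/K) and equals 1/(2√(K·CD0)).
(L/D)max = 1/(2√(0.0225 × 0.0169)) = 1/(2 × 0.0195) = 25.6

(L/D)max = 25.6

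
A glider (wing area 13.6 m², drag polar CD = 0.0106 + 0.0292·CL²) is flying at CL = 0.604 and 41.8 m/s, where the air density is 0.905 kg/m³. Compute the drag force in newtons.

CD = 0.0106 + 0.0292 × 0.604² = 0.02125
D = ½ρv²S·CD = ½ × 0.905 × 41.8² × 13.6 × 0.02125 = 229 N

D = 229 N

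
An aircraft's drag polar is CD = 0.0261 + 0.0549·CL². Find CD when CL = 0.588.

CD = 0.0451

CD = 0.0261 + 0.0549 × 0.588² = 0.0261 + 0.01898 = 0.0451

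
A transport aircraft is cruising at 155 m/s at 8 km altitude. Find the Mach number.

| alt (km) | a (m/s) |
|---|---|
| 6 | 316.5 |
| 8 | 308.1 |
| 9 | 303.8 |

At 8 km, from the table: a = 308.1 m/s.
M = v/a = 155 / 308.1 = 0.503

M = 0.503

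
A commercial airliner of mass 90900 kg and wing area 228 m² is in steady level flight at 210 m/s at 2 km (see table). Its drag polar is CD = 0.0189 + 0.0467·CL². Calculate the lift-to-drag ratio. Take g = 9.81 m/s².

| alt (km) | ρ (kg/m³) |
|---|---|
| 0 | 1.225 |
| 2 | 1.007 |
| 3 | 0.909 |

At 2 km, from the table: ρ = 1.007 kg/m³.
Weight W = mg = 90900 × 9.81 = 8.9173×10^5 N; in level flight L = W.
q = ½ρv² = ½ × 1.007 × 210² = 22200 Pa.
CL = W/(q·S) = 8.9173×10^5 / (22200 × 228) = 0.1761.
CD = 0.0189 + 0.0467 × 0.1761² = 0.02035.
L/D = CL/CD = 0.1761 / 0.02035 = 8.66

L/D = 8.66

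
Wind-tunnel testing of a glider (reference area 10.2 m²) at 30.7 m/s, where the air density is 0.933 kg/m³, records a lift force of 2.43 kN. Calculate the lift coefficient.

CL = 0.542

From L = ½ρv²S·CL, rearranging gives CL = 2L/(ρv²S).
CL = 2 × 2430 / (0.933 × 30.7² × 10.2) = 0.542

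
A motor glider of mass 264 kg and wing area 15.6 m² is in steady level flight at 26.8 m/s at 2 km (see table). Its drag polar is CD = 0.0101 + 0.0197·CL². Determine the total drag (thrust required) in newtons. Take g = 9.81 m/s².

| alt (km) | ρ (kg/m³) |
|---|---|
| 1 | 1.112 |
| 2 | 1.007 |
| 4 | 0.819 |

At 2 km, from the table: ρ = 1.007 kg/m³.
In steady level flight, lift balances weight: W = mg = 264 × 9.81 = 2589.8 N.
Dynamic pressure q = 0.5 × 1.007 × 26.8² = 361.6 Pa.
CL = W/(q·S) = 2589.8 / (361.6 × 15.6) = 0.4591.
CD = 0.0101 + 0.0197 × 0.4591² = 0.01425.
D = q·S·CD = 361.6 × 15.6 × 0.01425 = 80.4 N

D = 80.4 N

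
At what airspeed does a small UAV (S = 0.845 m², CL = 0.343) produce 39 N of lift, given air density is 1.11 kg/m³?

v = 15.6 m/s

L = ½ρv²S·CL ⇒ v = √(2L/(ρ·S·CL))
v = √(2 × 39 / (1.11 × 0.845 × 0.343)) = √242.4 = 15.6 m/s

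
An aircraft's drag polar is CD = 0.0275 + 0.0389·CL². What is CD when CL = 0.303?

CD = 0.0311

CD = 0.0275 + 0.0389 × 0.303² = 0.0275 + 0.003571 = 0.0311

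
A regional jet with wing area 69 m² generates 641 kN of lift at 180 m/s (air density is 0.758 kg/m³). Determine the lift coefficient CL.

CL = 0.757

From L = ½ρv²S·CL, rearranging gives CL = 2L/(ρv²S).
CL = 2 × 6.41×10^5 / (0.758 × 180² × 69) = 0.757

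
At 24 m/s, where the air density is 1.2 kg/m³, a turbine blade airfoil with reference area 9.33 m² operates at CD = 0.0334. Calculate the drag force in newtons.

D = 108 N

Dynamic pressure q = ½ρv² = ½ × 1.2 × 24² = 345.6 Pa.
D = q·S·CD = 345.6 × 9.33 × 0.0334 = 108 N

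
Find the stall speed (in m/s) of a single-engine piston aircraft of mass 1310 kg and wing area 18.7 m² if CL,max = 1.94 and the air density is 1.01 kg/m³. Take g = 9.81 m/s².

Stall occurs when L = W at CL,max. W = mg = 1310 × 9.81 = 12850 N.
V_stall = √(2W/(ρ·S·CL,max)) = √(2 × 12850 / (1.01 × 18.7 × 1.94))
V_stall = √701.5 = 26.5 m/s

V_stall = 26.5 m/s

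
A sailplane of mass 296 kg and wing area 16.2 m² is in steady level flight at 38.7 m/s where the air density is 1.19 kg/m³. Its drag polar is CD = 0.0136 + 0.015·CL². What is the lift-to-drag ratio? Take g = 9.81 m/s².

Level flight ⇒ L = W = m·g = 296 × 9.81 = 2903.8 N.
q = ½ρv² = ½ × 1.19 × 38.7² = 891.1 Pa.
CL = W/(q·S) = 2903.8 / (891.1 × 16.2) = 0.2011.
CD = 0.0136 + 0.015 × 0.2011² = 0.01421.
L/D = CL/CD = 0.2011 / 0.01421 = 14.2

L/D = 14.2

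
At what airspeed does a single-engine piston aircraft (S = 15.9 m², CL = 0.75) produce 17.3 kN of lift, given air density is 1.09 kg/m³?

v = 51.6 m/s

L = ½ρv²S·CL ⇒ v = √(2L/(ρ·S·CL))
v = √(2 × 17300 / (1.09 × 15.9 × 0.75)) = √2662 = 51.6 m/s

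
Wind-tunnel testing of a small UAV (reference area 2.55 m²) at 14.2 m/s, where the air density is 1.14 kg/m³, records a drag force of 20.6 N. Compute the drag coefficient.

CD = 0.0703

From D = ½ρv²S·CD, rearranging gives CD = 2D/(ρv²S).
CD = 2 × 20.6 / (1.14 × 14.2² × 2.55) = 0.0703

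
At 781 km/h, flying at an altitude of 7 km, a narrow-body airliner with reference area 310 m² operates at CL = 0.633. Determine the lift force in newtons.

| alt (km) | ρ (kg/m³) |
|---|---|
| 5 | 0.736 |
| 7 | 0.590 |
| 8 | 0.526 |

At 7 km, from the table: ρ = 0.590 kg/m³.
Convert speed: v = 781 km/h ÷ 3.6 = 216.9 m/s.
L = ½ρv²S·CL = ½ × 0.59 × 216.9² × 310 × 0.633 = 2.72×10^6 N ≈ 2720 kN

L = 2.72×10^6 N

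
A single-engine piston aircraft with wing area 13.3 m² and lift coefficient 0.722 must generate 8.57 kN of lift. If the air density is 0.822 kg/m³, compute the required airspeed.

v = 46.6 m/s

L = ½ρv²S·CL ⇒ v = √(2L/(ρ·S·CL))
v = √(2 × 8570 / (0.822 × 13.3 × 0.722)) = √2171 = 46.6 m/s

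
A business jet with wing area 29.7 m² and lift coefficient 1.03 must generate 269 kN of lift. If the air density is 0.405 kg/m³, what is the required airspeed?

L = ½ρv²S·CL ⇒ v = √(2L/(ρ·S·CL))
v = √(2 × 2.69×10^5 / (0.405 × 29.7 × 1.03)) = √43420 = 208 m/s

v = 208 m/s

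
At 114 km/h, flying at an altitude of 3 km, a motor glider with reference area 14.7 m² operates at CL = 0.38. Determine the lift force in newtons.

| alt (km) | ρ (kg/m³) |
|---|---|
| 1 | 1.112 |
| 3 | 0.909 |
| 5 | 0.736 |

L = 2550 N

At 3 km, from the table: ρ = 0.909 kg/m³.
Convert speed: v = 114 km/h ÷ 3.6 = 31.67 m/s.
Dynamic pressure q = ½ρv² = ½ × 0.909 × 31.67² = 455.8 Pa.
L = q·S·CL = 455.8 × 14.7 × 0.38 = 2550 N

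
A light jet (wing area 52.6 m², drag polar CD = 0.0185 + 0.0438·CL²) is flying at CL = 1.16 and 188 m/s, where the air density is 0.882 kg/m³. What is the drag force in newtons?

D = 63500 N

CD = 0.0185 + 0.0438 × 1.16² = 0.07744
D = ½ρv²S·CD = ½ × 0.882 × 188² × 52.6 × 0.07744 = 63500 N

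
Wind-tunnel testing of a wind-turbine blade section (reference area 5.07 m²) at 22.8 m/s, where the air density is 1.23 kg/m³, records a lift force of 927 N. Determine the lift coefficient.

CL = 0.572

From L = ½ρv²S·CL, rearranging gives CL = 2L/(ρv²S).
CL = 2 × 927 / (1.23 × 22.8² × 5.07) = 0.572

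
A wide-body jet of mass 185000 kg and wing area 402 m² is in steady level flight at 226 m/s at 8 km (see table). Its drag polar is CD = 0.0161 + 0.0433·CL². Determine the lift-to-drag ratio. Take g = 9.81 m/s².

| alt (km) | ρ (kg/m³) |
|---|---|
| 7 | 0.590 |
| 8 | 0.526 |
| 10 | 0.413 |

At 8 km, from the table: ρ = 0.526 kg/m³.
Level flight ⇒ L = W = m·g = 185000 × 9.81 = 1.8148×10^6 N.
Dynamic pressure q = 0.5 × 0.526 × 226² = 13430 Pa.
CL = 2W/(ρv²S) = 2×1.8148×10^6/(0.526×226²×402) = 0.3361.
CD = 0.0161 + 0.0433 × 0.3361² = 0.02099.
L/D = CL/CD = 0.3361 / 0.02099 = 16

L/D = 16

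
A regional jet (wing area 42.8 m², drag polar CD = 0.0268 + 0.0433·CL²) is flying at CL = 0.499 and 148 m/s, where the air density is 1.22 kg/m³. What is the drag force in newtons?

D = 21500 N

CD = 0.0268 + 0.0433 × 0.499² = 0.03758
D = ½ρv²S·CD = ½ × 1.22 × 148² × 42.8 × 0.03758 = 21500 N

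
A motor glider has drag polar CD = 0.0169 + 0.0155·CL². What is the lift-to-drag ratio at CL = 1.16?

CD = 0.0169 + 0.0155 × 1.16² = 0.03776
L/D = CL/CD = 1.16 / 0.03776 = 30.7

L/D = 30.7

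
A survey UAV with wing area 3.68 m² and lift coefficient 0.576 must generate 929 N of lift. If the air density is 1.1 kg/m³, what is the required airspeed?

L = ½ρv²S·CL ⇒ v = √(2L/(ρ·S·CL))
v = √(2 × 929 / (1.1 × 3.68 × 0.576)) = √796.9 = 28.2 m/s

v = 28.2 m/s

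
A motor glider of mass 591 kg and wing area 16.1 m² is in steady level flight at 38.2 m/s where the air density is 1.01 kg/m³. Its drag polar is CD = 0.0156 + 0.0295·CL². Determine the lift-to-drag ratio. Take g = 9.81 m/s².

L/D = 21.6

Level flight ⇒ L = W = m·g = 591 × 9.81 = 5797.7 N.
Dynamic pressure q = 0.5 × 1.01 × 38.2² = 736.9 Pa.
CL = 2W/(ρv²S) = 2×5797.7/(1.01×38.2²×16.1) = 0.4887.
CD = 0.0156 + 0.0295 × 0.4887² = 0.02264.
L/D = CL/CD = 0.4887 / 0.02264 = 21.6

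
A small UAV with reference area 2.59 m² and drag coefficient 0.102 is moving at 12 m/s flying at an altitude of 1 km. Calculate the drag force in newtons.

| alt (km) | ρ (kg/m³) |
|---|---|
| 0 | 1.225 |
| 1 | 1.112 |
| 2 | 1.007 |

At 1 km, from the table: ρ = 1.112 kg/m³.
D = ½ρv²S·CD = ½ × 1.112 × 12² × 2.59 × 0.102 = 21.2 N

D = 21.2 N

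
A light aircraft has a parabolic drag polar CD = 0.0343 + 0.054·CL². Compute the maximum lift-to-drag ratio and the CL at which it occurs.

For CD = CD0 + K·CL², (L/D)max occurs at CL* = √(CD0/K) and equals 1/(2√(K·CD0)).
(L/D)max = 1/(2√(0.054 × 0.0343)) = 1/(2 × 0.04304) = 11.6
CL* = √(0.0343/0.054) = 0.797

(L/D)max = 11.6, at CL = 0.797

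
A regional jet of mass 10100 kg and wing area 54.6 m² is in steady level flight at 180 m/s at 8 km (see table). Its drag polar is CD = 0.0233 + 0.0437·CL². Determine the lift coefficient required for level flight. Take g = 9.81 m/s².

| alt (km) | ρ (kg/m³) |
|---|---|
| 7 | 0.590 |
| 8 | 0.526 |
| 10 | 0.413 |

CL = 0.213

At 8 km, from the table: ρ = 0.526 kg/m³.
In steady level flight, lift balances weight: W = mg = 10100 × 9.81 = 99081 N.
q = ½ρv² = ½ × 0.526 × 180² = 8521 Pa.
CL = 2W/(ρv²S) = 2×99081/(0.526×180²×54.6) = 0.213.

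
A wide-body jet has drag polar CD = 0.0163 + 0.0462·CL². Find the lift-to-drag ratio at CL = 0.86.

L/D = 17

CD = 0.0163 + 0.0462 × 0.86² = 0.05047
L/D = CL/CD = 0.86 / 0.05047 = 17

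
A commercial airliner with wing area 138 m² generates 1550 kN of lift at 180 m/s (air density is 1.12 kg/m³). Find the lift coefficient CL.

From L = ½ρv²S·CL, rearranging gives CL = 2L/(ρv²S).
CL = 2 × 1.55×10^6 / (1.12 × 180² × 138) = 0.619

CL = 0.619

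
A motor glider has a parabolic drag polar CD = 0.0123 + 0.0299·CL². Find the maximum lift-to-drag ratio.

(L/D)max = 26.1

For CD = CD0 + K·CL², (L/D)max occurs at CL* = √(CD0/K) and equals 1/(2√(K·CD0)).
(L/D)max = 1/(2√(0.0299 × 0.0123)) = 1/(2 × 0.01918) = 26.1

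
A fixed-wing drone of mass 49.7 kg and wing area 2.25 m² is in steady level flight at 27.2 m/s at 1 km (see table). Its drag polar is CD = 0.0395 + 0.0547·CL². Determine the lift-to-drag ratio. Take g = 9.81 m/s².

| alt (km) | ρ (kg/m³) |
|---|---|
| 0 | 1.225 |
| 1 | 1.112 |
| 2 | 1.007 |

L/D = 9.63

At 1 km, from the table: ρ = 1.112 kg/m³.
In steady level flight, lift balances weight: W = mg = 49.7 × 9.81 = 487.56 N.
Dynamic pressure q = 0.5 × 1.112 × 27.2² = 411.4 Pa.
CL = W/(q·S) = 487.56 / (411.4 × 2.25) = 0.5268.
CD = 0.0395 + 0.0547 × 0.5268² = 0.05468.
L/D = CL/CD = 0.5268 / 0.05468 = 9.63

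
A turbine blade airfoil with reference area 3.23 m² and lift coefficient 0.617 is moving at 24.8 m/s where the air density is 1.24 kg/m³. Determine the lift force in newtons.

Dynamic pressure q = ½ρv² = ½ × 1.24 × 24.8² = 381.3 Pa.
L = q·S·CL = 381.3 × 3.23 × 0.617 = 760 N

L = 760 N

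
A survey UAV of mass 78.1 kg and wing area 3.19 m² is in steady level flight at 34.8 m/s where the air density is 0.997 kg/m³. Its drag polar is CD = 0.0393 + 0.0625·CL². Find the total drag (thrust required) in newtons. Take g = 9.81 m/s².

Weight W = mg = 78.1 × 9.81 = 766.16 N; in level flight L = W.
Dynamic pressure q = 0.5 × 0.997 × 34.8² = 603.7 Pa.
Required CL = L/(qS) = 766.16/(603.7·3.19) = 0.3978.
CD = 0.0393 + 0.0625 × 0.3978² = 0.04919.
D = q·S·CD = 603.7 × 3.19 × 0.04919 = 94.73 N

D = 94.7 N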